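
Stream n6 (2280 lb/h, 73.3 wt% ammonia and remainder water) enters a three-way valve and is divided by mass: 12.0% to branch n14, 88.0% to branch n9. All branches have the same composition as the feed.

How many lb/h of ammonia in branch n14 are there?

200.5 lb/h

Branch n14 total = 0.120×2280 = 273.6 lb/h.
ammonia in n14 = 0.733×273.6 = 200.55 lb/h.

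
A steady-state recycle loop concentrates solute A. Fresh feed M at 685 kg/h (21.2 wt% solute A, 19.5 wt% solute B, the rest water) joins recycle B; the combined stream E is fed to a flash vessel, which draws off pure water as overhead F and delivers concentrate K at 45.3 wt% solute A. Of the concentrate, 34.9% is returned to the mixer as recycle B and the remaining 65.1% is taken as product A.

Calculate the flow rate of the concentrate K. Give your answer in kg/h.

Overall solute A balance (none leaves overhead): solute A in fresh feed = solute A in product, i.e. 685×0.212 = (1−0.349)·K·0.453.
K = 145.22/(0.453×0.651) = 492.43 kg/h.

492.4 kg/h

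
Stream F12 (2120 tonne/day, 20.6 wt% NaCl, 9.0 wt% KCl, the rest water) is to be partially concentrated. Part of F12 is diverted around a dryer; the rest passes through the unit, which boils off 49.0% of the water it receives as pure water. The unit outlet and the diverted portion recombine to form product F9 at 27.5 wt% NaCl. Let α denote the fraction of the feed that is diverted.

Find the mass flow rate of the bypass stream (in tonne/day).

578 tonne/day

All 2120×0.206 = 436.72 tonne/day of NaCl reaches F9, so F9 = 436.72/0.275 = 1588.1 tonne/day and vapour = 531.93 tonne/day.
The evaporator receives (1−α)·2120 of feed at 0.704 water and removes 0.490 of that water:
0.490×0.704×(1−α)×2120 = 531.93
(1−α) = 531.93/731.32 = 0.7274;  α = 0.2726.
Bypass flow = 0.2726×2120 = 578 tonne/day.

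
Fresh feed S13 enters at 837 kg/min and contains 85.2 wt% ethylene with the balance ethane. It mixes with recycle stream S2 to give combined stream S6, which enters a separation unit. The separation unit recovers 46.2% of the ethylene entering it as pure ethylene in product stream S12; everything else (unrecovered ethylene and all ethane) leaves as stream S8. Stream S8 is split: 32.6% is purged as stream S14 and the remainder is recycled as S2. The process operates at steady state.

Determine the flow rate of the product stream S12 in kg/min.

516.9 kg/min

ethylene in S6: m_A = 837×0.852 + (1−0.326)·(1−0.462)·m_A, so m_A = 713.12/0.6374 = 1118.8 kg/min.
Product S12 = 0.462×1118.8 = 516.9 kg/min.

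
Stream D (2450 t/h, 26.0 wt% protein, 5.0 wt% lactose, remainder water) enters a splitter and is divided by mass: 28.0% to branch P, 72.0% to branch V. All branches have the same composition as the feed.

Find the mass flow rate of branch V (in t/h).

1764 t/h

Branch V flow = 0.720×2450 = 1764 t/h.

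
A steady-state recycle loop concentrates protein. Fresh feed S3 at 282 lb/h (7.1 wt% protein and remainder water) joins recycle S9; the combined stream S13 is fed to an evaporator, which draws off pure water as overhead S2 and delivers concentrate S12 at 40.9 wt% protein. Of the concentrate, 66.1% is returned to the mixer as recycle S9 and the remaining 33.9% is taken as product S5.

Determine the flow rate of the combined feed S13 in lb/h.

Overall protein balance (none leaves overhead): protein in fresh feed = protein in product, i.e. 282×0.071 = (1−0.661)·S12·0.409.
S12 = 20.022/(0.409×0.339) = 144.41 lb/h.
Recycle S9 = 0.661×144.41 = 95.452 lb/h.
Combined feed S13 = 282 + 95.452 = 377.45 lb/h.

377.5 lb/h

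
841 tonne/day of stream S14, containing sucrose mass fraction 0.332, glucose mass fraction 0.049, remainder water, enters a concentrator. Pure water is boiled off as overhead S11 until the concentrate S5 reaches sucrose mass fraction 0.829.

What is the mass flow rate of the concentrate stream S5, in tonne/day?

336.8 tonne/day

sucrose is conserved: 841×0.332 = 279.21 tonne/day all reports to the concentrate.
Concentrate = 279.21/(target fraction) = 336.81 tonne/day.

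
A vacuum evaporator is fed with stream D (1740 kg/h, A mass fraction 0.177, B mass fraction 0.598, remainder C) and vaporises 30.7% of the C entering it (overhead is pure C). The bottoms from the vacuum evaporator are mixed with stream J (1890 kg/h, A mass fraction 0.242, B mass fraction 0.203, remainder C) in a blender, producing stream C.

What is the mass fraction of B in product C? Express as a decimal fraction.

Vapour removed = 0.307×0.225×1740 = 120.19 kg/h; concentrate = 1619.8 kg/h.
B reaching the mixer = 1040.5 (from concentrate) + 1890×0.203 = 1424.2 kg/h.
Product flow = 1619.8 + 1890 = 3509.8 kg/h; B fraction = 0.406.

0.406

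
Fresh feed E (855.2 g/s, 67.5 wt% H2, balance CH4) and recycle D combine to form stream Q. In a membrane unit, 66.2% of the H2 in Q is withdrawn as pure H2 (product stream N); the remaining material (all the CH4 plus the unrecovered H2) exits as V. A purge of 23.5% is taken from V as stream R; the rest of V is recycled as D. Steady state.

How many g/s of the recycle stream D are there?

1106 g/s

CH4 enters only via E and leaves only via the purge: 855.2×0.325 = 0.235×(CH4 in V), and the membrane unit passes all CH4, so CH4 in Q = CH4 in V = 1182.7 g/s.
H2 in Q: m_A = 855.2×0.675 + (1−0.235)·(1−0.662)·m_A, so m_A = 577.26/0.7414 = 778.58 g/s.
V = (1−0.662)×778.58 + 1182.7 = 1445.9 g/s.
Recycle D = (1−0.235)×1445.9 = 1106.1 g/s.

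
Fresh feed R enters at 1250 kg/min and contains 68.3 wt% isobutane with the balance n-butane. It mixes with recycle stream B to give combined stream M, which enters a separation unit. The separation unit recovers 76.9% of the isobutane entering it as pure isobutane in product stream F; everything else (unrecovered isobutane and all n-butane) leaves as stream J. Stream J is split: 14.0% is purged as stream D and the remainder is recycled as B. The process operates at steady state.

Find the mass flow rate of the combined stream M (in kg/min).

n-butane enters only via R and leaves only via the purge: 1250×0.317 = 0.140×(n-butane in J), and the separation unit passes all n-butane, so n-butane in M = n-butane in J = 2830.4 kg/min.
isobutane in M: m_A = 1250×0.683 + (1−0.140)·(1−0.769)·m_A, so m_A = 853.75/0.8013 = 1065.4 kg/min.
M = 1065.4 + 2830.4 = 3895.8 kg/min.

3896 kg/min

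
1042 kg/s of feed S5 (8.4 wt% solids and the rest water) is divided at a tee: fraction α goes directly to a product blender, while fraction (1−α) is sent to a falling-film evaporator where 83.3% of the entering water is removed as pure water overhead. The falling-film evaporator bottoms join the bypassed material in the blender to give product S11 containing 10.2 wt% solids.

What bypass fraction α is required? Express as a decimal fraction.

All 1042×0.084 = 87.528 kg/s of solids reaches S11, so S11 = 87.528/0.102 = 858.12 kg/s and vapour = 183.88 kg/s.
The evaporator receives (1−α)·1042 of feed at 0.916 water and removes 0.833 of that water:
0.833×0.916×(1−α)×1042 = 183.88
(1−α) = 183.88/795.08 = 0.2313;  α = 0.7687.

0.769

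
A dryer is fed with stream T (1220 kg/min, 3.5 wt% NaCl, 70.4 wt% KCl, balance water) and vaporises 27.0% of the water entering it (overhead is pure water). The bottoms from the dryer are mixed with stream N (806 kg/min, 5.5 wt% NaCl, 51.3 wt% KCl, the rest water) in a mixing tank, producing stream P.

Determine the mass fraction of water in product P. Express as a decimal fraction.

Vapour removed = 0.270×0.261×1220 = 85.973 kg/min; concentrate = 1134 kg/min.
water reaching the mixer = 232.45 (from concentrate) + 806×0.432 = 580.64 kg/min.
Product flow = 1134 + 806 = 1940 kg/min; water fraction = 0.299.

0.299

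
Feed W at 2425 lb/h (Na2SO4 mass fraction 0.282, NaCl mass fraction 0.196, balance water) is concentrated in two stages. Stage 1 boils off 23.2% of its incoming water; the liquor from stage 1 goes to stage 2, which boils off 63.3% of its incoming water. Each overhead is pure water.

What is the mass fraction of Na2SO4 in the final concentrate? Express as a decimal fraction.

water in feed = 2425×0.522 = 1265.9 lb/h.
After stage 1: water left = (1−0.232)×1265.9 = 972.17; stream total = 2131.3 lb/h.
After stage 2: water left = (1−0.633)×972.17 = 356.79; final concentrate = 1515.9 lb/h.
Na2SO4 fraction = 683.85/1515.9 = 0.451.

0.451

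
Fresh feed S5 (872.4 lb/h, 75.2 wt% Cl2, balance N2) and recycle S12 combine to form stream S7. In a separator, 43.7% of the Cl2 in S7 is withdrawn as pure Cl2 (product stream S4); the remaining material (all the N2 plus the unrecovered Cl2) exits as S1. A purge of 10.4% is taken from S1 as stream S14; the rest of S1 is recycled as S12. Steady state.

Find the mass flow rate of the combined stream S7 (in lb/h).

3404 lb/h

N2 enters only via S5 and leaves only via the purge: 872.4×0.248 = 0.104×(N2 in S1), and the separator passes all N2, so N2 in S7 = N2 in S1 = 2080.3 lb/h.
Cl2 in S7: m_A = 872.4×0.752 + (1−0.104)·(1−0.437)·m_A, so m_A = 656.04/0.4956 = 1323.9 lb/h.
S7 = 1323.9 + 2080.3 = 3404.2 lb/h.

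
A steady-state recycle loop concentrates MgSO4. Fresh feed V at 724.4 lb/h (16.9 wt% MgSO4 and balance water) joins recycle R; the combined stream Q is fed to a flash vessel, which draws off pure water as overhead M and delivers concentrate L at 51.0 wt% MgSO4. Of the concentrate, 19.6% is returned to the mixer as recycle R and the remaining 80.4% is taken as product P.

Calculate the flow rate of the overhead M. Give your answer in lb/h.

484.4 lb/h

Overall MgSO4 balance (none leaves overhead): MgSO4 in fresh feed = MgSO4 in product, i.e. 724.4×0.169 = (1−0.196)·L·0.510.
L = 122.42/(0.510×0.804) = 298.57 lb/h.
Recycle R = 0.196×298.57 = 58.519 lb/h.
Combined feed Q = 724.4 + 58.519 = 782.92 lb/h.
Overhead M = Q − L = 782.92 − 298.57 = 484.35 lb/h.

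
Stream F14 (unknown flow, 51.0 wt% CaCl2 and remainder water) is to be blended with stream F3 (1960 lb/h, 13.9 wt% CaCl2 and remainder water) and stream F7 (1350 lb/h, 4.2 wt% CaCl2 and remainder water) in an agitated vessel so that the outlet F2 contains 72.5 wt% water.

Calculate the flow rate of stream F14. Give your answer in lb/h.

Let F14 be the unknown flow. Total out = 3310 + F14.
water balance: 2980.9 + 0.490·F14 = 0.725·(3310 + F14)
(0.490 − 0.725)·F14 = 0.725×3310 − 2980.9 = -581.11
F14 = -581.11 / -0.235 = 2472.8 lb/h

2473 lb/h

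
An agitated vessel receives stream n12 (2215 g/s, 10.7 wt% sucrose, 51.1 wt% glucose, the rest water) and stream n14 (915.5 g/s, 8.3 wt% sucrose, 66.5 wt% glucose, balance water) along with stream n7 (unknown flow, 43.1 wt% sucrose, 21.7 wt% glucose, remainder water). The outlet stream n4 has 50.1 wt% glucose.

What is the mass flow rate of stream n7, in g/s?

606.7 g/s

Let n7 be the unknown flow. Total out = 3130.5 + n7.
glucose balance: 1740.7 + 0.217·n7 = 0.501·(3130.5 + n7)
(0.217 − 0.501)·n7 = 0.501×3130.5 − 1740.7 = -172.29
n7 = -172.29 / -0.284 = 606.66 g/s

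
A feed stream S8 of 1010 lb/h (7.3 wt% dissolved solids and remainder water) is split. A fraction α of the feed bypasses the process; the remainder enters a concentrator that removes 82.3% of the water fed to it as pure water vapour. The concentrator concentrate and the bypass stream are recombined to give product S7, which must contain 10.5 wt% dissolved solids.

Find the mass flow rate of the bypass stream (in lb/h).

606.5 lb/h

All 1010×0.073 = 73.73 lb/h of dissolved solids reaches S7, so S7 = 73.73/0.105 = 702.19 lb/h and vapour = 307.81 lb/h.
The evaporator receives (1−α)·1010 of feed at 0.927 water and removes 0.823 of that water:
0.823×0.927×(1−α)×1010 = 307.81
(1−α) = 307.81/770.55 = 0.3995;  α = 0.6005.
Bypass flow = 0.6005×1010 = 606.54 lb/h.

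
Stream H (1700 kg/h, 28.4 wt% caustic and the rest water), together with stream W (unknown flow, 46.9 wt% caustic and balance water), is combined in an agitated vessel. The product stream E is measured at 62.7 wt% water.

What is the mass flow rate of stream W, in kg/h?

Let W be the unknown flow. Total out = 1700 + W.
water balance: 1217.2 + 0.531·W = 0.627·(1700 + W)
(0.531 − 0.627)·W = 0.627×1700 − 1217.2 = -151.3
W = -151.3 / -0.096 = 1576 kg/h

1576 kg/h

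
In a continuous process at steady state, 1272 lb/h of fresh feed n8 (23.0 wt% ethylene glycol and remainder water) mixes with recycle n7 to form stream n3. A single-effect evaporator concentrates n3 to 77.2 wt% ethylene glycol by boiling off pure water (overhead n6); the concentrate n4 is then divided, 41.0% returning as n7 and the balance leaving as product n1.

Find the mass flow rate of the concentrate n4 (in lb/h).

642.3 lb/h

Overall ethylene glycol balance (none leaves overhead): ethylene glycol in fresh feed = ethylene glycol in product, i.e. 1272×0.230 = (1−0.410)·n4·0.772.
n4 = 292.56/(0.772×0.590) = 642.31 lb/h.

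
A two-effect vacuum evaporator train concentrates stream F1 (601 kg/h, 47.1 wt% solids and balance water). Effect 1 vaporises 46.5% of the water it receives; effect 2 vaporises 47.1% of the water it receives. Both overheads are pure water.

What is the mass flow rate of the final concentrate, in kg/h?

373 kg/h

water in feed = 601×0.529 = 317.93 kg/h.
After stage 1: water left = (1−0.465)×317.93 = 170.09; stream total = 453.16 kg/h.
After stage 2: water left = (1−0.471)×170.09 = 89.979; final concentrate = 373.05 kg/h.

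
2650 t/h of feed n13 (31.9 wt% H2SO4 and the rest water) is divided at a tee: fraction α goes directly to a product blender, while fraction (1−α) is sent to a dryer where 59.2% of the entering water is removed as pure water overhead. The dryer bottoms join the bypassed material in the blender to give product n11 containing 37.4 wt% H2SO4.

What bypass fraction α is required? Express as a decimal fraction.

All 2650×0.319 = 845.35 t/h of H2SO4 reaches n11, so n11 = 845.35/0.374 = 2260.3 t/h and vapour = 389.71 t/h.
The evaporator receives (1−α)·2650 of feed at 0.681 water and removes 0.592 of that water:
0.592×0.681×(1−α)×2650 = 389.71
(1−α) = 389.71/1068.4 = 0.3648;  α = 0.6352.

0.635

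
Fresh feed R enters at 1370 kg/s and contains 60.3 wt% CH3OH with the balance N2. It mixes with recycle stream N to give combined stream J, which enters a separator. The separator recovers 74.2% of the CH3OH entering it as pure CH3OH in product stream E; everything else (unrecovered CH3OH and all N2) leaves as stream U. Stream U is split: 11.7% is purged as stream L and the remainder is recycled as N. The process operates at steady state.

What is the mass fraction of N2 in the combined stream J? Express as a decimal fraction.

N2 enters only via R and leaves only via the purge: 1370×0.397 = 0.117×(N2 in U), and the separator passes all N2, so N2 in J = N2 in U = 4648.6 kg/s.
CH3OH in J: m_A = 1370×0.603 + (1−0.117)·(1−0.742)·m_A, so m_A = 826.11/0.7722 = 1069.8 kg/s.
J = 1069.8 + 4648.6 = 5718.5 kg/s.
N2 fraction in J = 4648.6/5718.5 = 0.8129.

0.8129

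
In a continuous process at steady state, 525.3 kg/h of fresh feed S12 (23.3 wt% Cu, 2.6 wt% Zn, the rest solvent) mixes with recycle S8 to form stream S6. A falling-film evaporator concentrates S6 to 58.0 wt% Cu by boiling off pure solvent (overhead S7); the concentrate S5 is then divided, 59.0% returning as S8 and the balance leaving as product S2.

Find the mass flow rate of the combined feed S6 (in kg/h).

829 kg/h

Overall Cu balance (none leaves overhead): Cu in fresh feed = Cu in product, i.e. 525.3×0.233 = (1−0.590)·S5·0.580.
S5 = 122.39/(0.580×0.410) = 514.7 kg/h.
Recycle S8 = 0.590×514.7 = 303.67 kg/h.
Combined feed S6 = 525.3 + 303.67 = 828.97 kg/h.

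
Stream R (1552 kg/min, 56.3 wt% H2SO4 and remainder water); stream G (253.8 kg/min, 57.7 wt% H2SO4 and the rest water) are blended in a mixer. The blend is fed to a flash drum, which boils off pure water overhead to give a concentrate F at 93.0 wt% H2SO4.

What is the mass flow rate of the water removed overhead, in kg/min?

708.8 kg/min

H2SO4 entering = 1552×0.563 + 253.8×0.577 = 1020.2 kg/min.
All H2SO4 reports to F, so F = 1020.2/0.930 = 1097 kg/min.
Total feed = 1805.8 kg/min; overhead = 1805.8 − 1097 = 708.79 kg/min.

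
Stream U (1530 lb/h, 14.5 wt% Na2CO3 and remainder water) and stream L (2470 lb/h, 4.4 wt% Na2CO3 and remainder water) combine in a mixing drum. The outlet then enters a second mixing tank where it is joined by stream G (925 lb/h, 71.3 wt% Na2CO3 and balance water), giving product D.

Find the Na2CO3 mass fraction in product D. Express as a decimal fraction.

Overall, product flow = 4925 lb/h.
Na2CO3 in = 1530×0.145 + 2470×0.044 + 925×0.713 = 990.05 lb/h.
Na2CO3 fraction in D = 0.201.

0.201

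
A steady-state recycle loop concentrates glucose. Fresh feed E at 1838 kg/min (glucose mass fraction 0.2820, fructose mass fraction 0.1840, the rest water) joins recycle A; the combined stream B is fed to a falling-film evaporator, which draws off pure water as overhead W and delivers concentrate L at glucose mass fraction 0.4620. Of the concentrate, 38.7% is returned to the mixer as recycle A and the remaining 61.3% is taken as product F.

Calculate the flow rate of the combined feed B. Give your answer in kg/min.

Overall glucose balance (none leaves overhead): glucose in fresh feed = glucose in product, i.e. 1838×0.282 = (1−0.387)·L·0.462.
L = 518.32/(0.462×0.613) = 1830.2 kg/min.
Recycle A = 0.387×1830.2 = 708.28 kg/min.
Combined feed B = 1838 + 708.28 = 2546.3 kg/min.

2546 kg/min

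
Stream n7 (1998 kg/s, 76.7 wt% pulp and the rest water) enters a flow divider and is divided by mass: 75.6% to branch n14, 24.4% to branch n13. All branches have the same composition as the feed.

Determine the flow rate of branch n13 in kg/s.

Branch n13 flow = 0.244×1998 = 487.51 kg/s.

487.5 kg/s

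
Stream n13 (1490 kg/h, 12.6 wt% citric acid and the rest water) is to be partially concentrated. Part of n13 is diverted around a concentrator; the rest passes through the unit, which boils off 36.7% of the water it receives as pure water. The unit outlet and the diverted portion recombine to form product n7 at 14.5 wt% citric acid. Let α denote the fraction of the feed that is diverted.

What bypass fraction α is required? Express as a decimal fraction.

0.591

All 1490×0.126 = 187.74 kg/h of citric acid reaches n7, so n7 = 187.74/0.145 = 1294.8 kg/h and vapour = 195.24 kg/h.
The evaporator receives (1−α)·1490 of feed at 0.874 water and removes 0.367 of that water:
0.367×0.874×(1−α)×1490 = 195.24
(1−α) = 195.24/477.93 = 0.4085;  α = 0.5915.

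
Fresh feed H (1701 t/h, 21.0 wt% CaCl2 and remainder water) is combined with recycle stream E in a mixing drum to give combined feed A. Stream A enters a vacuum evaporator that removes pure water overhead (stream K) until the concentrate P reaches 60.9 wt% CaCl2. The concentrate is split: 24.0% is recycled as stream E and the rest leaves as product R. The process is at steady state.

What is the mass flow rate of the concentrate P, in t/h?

771.8 t/h

Overall CaCl2 balance (none leaves overhead): CaCl2 in fresh feed = CaCl2 in product, i.e. 1701×0.210 = (1−0.240)·P·0.609.
P = 357.21/(0.609×0.760) = 771.78 t/h.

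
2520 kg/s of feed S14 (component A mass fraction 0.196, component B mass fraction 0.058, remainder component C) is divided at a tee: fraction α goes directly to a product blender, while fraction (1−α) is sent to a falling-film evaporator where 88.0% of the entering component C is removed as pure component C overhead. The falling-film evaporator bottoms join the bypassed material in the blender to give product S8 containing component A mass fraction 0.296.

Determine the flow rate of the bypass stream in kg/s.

1223 kg/s

All 2520×0.196 = 493.92 kg/s of component A reaches S8, so S8 = 493.92/0.296 = 1668.6 kg/s and vapour = 851.35 kg/s.
The evaporator receives (1−α)·2520 of feed at 0.746 component C and removes 0.880 of that component C:
0.880×0.746×(1−α)×2520 = 851.35
(1−α) = 851.35/1654.3 = 0.5146;  α = 0.4854.
Bypass flow = 0.4854×2520 = 1223.2 kg/s.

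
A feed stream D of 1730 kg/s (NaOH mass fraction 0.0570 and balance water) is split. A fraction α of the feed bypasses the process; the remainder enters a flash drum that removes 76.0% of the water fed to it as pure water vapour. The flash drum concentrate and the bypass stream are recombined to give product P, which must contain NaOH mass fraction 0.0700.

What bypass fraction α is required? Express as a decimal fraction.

All 1730×0.057 = 98.61 kg/s of NaOH reaches P, so P = 98.61/0.070 = 1408.7 kg/s and vapour = 321.29 kg/s.
The evaporator receives (1−α)·1730 of feed at 0.943 water and removes 0.760 of that water:
0.760×0.943×(1−α)×1730 = 321.29
(1−α) = 321.29/1239.9 = 0.2591;  α = 0.7409.

0.741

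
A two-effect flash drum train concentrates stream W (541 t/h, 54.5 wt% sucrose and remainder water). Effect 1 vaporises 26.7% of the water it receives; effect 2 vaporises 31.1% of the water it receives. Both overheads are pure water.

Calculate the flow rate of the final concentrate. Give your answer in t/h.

419.2 t/h

water in feed = 541×0.455 = 246.16 t/h.
After stage 1: water left = (1−0.267)×246.16 = 180.43; stream total = 475.28 t/h.
After stage 2: water left = (1−0.311)×180.43 = 124.32; final concentrate = 419.16 t/h.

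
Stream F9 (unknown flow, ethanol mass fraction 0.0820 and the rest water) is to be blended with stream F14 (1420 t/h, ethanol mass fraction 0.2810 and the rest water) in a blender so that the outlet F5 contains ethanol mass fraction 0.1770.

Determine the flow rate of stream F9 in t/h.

1555 t/h

Let F9 be the unknown flow. Total out = 1420 + F9.
ethanol balance: 399.02 + 0.082·F9 = 0.177·(1420 + F9)
(0.082 − 0.177)·F9 = 0.177×1420 − 399.02 = -147.68
F9 = -147.68 / -0.095 = 1554.5 t/h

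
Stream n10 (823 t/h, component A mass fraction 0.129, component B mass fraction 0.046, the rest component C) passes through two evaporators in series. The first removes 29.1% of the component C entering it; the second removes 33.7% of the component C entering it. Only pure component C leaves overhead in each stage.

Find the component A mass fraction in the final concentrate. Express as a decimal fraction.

0.229

component C in feed = 823×0.825 = 678.97 t/h.
After stage 1: component C left = (1−0.291)×678.97 = 481.39; stream total = 625.42 t/h.
After stage 2: component C left = (1−0.337)×481.39 = 319.16; final concentrate = 463.19 t/h.
component A fraction = 106.17/463.19 = 0.229.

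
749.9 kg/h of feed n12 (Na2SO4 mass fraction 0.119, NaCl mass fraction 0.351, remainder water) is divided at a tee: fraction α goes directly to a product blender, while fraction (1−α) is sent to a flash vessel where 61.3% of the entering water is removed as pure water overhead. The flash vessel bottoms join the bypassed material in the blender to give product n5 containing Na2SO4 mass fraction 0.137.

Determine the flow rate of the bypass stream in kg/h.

446.6 kg/h

All 749.9×0.119 = 89.238 kg/h of Na2SO4 reaches n5, so n5 = 89.238/0.137 = 651.37 kg/h and vapour = 98.527 kg/h.
The evaporator receives (1−α)·749.9 of feed at 0.530 water and removes 0.613 of that water:
0.613×0.530×(1−α)×749.9 = 98.527
(1−α) = 98.527/243.64 = 0.4044;  α = 0.5956.
Bypass flow = 0.5956×749.9 = 446.64 kg/h.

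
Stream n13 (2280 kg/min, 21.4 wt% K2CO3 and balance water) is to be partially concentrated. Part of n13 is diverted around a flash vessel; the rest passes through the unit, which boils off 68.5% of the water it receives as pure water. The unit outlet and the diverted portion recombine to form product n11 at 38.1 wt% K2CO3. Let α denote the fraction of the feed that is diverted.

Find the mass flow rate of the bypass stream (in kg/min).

All 2280×0.214 = 487.92 kg/min of K2CO3 reaches n11, so n11 = 487.92/0.381 = 1280.6 kg/min and vapour = 999.37 kg/min.
The evaporator receives (1−α)·2280 of feed at 0.786 water and removes 0.685 of that water:
0.685×0.786×(1−α)×2280 = 999.37
(1−α) = 999.37/1227.6 = 0.8141;  α = 0.1859.
Bypass flow = 0.1859×2280 = 423.85 kg/min.

423.8 kg/min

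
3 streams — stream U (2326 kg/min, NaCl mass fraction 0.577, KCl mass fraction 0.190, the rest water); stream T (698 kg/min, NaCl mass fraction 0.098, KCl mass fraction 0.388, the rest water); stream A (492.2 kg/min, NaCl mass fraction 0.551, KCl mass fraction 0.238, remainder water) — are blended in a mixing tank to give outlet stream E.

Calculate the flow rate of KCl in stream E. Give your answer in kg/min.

KCl out = KCl in = 2326×0.190 + 698×0.388 + 492.2×0.238 = 829.91 kg/min.

829.9 kg/min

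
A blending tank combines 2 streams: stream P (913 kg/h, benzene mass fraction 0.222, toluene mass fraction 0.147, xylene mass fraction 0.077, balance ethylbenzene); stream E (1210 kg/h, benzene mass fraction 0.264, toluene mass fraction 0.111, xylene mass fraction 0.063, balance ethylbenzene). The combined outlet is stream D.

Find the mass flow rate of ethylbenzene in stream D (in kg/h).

1186 kg/h

ethylbenzene out = ethylbenzene in = 913×0.554 + 1210×0.562 = 1185.8 kg/h.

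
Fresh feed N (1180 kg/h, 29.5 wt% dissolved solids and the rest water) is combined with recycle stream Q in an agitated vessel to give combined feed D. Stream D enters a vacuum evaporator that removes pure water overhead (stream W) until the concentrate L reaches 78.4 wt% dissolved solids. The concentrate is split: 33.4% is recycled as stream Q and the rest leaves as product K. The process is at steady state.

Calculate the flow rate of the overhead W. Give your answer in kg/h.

Overall dissolved solids balance (none leaves overhead): dissolved solids in fresh feed = dissolved solids in product, i.e. 1180×0.295 = (1−0.334)·L·0.784.
L = 348.1/(0.784×0.666) = 666.67 kg/h.
Recycle Q = 0.334×666.67 = 222.67 kg/h.
Combined feed D = 1180 + 222.67 = 1402.7 kg/h.
Overhead W = D − L = 1402.7 − 666.67 = 735.99 kg/h.

736 kg/h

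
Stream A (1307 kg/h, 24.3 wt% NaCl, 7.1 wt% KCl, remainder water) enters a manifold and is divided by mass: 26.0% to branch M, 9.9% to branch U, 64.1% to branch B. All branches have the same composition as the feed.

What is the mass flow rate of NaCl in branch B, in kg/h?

Branch B total = 0.641×1307 = 837.79 kg/h.
NaCl in B = 0.243×837.79 = 203.58 kg/h.

203.6 kg/h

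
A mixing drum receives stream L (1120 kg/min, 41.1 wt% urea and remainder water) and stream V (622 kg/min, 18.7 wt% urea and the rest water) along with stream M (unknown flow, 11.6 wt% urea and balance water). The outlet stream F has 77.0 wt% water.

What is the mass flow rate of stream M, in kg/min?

Let M be the unknown flow. Total out = 1742 + M.
water balance: 1165.4 + 0.884·M = 0.770·(1742 + M)
(0.884 − 0.770)·M = 0.770×1742 − 1165.4 = 175.97
M = 175.97 / 0.114 = 1543.6 kg/min

1544 kg/min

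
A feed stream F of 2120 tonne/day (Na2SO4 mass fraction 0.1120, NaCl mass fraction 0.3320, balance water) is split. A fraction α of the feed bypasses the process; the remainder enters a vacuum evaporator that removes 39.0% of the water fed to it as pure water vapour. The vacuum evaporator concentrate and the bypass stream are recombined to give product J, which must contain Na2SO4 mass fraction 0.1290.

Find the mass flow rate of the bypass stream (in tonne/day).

831.6 tonne/day

All 2120×0.112 = 237.44 tonne/day of Na2SO4 reaches J, so J = 237.44/0.129 = 1840.6 tonne/day and vapour = 279.38 tonne/day.
The evaporator receives (1−α)·2120 of feed at 0.556 water and removes 0.390 of that water:
0.390×0.556×(1−α)×2120 = 279.38
(1−α) = 279.38/459.7 = 0.6077;  α = 0.3923.
Bypass flow = 0.3923×2120 = 831.59 tonne/day.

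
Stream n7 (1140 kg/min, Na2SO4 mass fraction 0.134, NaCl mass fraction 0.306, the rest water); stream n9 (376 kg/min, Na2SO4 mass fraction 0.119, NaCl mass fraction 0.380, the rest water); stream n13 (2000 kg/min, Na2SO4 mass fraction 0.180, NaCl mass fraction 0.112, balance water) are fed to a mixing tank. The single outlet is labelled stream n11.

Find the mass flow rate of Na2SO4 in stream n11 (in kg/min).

557.5 kg/min

Na2SO4 out = Na2SO4 in = 1140×0.134 + 376×0.119 + 2000×0.180 = 557.5 kg/min.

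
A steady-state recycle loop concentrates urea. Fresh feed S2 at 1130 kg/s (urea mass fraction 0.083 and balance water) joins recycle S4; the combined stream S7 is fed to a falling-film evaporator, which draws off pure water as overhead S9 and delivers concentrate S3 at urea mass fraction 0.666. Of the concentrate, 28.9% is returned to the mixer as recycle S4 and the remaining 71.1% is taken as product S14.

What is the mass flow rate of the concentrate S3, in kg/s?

Overall urea balance (none leaves overhead): urea in fresh feed = urea in product, i.e. 1130×0.083 = (1−0.289)·S3·0.666.
S3 = 93.79/(0.666×0.711) = 198.07 kg/s.

198.1 kg/s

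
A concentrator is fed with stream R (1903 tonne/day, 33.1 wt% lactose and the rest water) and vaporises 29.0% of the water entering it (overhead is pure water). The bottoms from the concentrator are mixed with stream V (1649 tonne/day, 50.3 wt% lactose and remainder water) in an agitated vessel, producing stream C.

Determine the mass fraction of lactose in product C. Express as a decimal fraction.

0.459

Vapour removed = 0.290×0.669×1903 = 369.2 tonne/day; concentrate = 1533.8 tonne/day.
lactose reaching the mixer = 629.89 (from concentrate) + 1649×0.503 = 1459.3 tonne/day.
Product flow = 1533.8 + 1649 = 3182.8 tonne/day; lactose fraction = 0.459.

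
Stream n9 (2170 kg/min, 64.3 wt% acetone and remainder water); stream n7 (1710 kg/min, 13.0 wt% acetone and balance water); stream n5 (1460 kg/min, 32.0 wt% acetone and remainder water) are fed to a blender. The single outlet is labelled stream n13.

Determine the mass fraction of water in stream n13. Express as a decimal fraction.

0.610

Total flow out = 2170 + 1710 + 1460 = 5340 kg/min.
water in = 2170×0.357 + 1710×0.870 + 1460×0.680 = 3255.2 kg/min.
water mass fraction in n13 = 3255.2/5340 = 0.610.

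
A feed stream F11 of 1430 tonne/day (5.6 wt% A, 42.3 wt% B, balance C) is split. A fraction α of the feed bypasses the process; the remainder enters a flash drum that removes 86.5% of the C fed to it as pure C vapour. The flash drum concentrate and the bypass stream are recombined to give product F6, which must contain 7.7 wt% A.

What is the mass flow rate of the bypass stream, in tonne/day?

All 1430×0.056 = 80.08 tonne/day of A reaches F6, so F6 = 80.08/0.077 = 1040 tonne/day and vapour = 390 tonne/day.
The evaporator receives (1−α)·1430 of feed at 0.521 C and removes 0.865 of that C:
0.865×0.521×(1−α)×1430 = 390
(1−α) = 390/644.45 = 0.6052;  α = 0.3948.
Bypass flow = 0.3948×1430 = 564.61 tonne/day.

564.6 tonne/day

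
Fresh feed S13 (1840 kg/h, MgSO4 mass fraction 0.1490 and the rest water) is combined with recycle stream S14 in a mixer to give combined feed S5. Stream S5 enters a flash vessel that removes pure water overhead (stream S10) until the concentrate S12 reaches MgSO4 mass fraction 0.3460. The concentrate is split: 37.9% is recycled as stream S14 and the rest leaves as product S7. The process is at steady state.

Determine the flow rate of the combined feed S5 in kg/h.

2324 kg/h

Overall MgSO4 balance (none leaves overhead): MgSO4 in fresh feed = MgSO4 in product, i.e. 1840×0.149 = (1−0.379)·S12·0.346.
S12 = 274.16/(0.346×0.621) = 1276 kg/h.
Recycle S14 = 0.379×1276 = 483.59 kg/h.
Combined feed S5 = 1840 + 483.59 = 2323.6 kg/h.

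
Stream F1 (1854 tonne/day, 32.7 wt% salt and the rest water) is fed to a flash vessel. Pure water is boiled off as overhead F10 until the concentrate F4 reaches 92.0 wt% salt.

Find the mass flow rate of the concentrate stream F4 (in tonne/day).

659 tonne/day

salt is conserved: 1854×0.327 = 606.26 tonne/day all reports to the concentrate.
Concentrate = 606.26/(target fraction) = 658.98 tonne/day.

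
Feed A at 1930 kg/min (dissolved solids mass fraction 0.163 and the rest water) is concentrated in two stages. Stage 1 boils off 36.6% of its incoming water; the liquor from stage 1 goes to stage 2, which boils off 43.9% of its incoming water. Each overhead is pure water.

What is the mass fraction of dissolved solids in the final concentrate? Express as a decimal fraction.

0.354

water in feed = 1930×0.837 = 1615.4 kg/min.
After stage 1: water left = (1−0.366)×1615.4 = 1024.2; stream total = 1338.8 kg/min.
After stage 2: water left = (1−0.439)×1024.2 = 574.56; final concentrate = 889.15 kg/min.
dissolved solids fraction = 314.59/889.15 = 0.354.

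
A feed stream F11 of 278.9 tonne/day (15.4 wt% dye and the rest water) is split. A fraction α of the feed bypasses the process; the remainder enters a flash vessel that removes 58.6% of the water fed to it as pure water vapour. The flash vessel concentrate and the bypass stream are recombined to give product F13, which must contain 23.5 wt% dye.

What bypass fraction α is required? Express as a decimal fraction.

All 278.9×0.154 = 42.951 tonne/day of dye reaches F13, so F13 = 42.951/0.235 = 182.77 tonne/day and vapour = 96.131 tonne/day.
The evaporator receives (1−α)·278.9 of feed at 0.846 water and removes 0.586 of that water:
0.586×0.846×(1−α)×278.9 = 96.131
(1−α) = 96.131/138.27 = 0.6953;  α = 0.3047.

0.305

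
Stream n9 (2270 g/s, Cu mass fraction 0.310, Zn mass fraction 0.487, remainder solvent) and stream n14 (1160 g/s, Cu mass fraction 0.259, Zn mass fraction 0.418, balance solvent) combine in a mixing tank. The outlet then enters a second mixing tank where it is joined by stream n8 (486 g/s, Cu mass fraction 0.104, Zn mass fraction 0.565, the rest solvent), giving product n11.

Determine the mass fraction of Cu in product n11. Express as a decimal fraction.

Overall, product flow = 3916 g/s.
Cu in = 2270×0.310 + 1160×0.259 + 486×0.104 = 1054.7 g/s.
Cu fraction in n11 = 0.269.

0.269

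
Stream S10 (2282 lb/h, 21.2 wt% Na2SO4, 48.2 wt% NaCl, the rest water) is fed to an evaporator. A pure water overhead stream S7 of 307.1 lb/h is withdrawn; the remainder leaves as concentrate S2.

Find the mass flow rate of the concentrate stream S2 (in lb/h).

Concentrate = 2282 − 307.1 = 1974.9 lb/h.

1975 lb/h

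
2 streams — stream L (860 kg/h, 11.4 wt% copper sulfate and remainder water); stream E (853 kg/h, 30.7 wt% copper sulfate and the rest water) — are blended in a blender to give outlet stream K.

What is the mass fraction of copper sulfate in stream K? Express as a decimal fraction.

Total flow out = 860 + 853 = 1713 kg/h.
copper sulfate in = 860×0.114 + 853×0.307 = 359.91 kg/h.
copper sulfate mass fraction in K = 359.91/1713 = 0.210.

0.210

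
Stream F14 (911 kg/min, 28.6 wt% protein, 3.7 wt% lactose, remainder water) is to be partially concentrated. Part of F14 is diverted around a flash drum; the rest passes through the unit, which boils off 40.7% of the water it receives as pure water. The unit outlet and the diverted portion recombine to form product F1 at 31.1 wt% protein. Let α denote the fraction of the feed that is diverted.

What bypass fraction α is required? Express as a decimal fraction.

All 911×0.286 = 260.55 kg/min of protein reaches F1, so F1 = 260.55/0.311 = 837.77 kg/min and vapour = 73.232 kg/min.
The evaporator receives (1−α)·911 of feed at 0.677 water and removes 0.407 of that water:
0.407×0.677×(1−α)×911 = 73.232
(1−α) = 73.232/251.02 = 0.2917;  α = 0.7083.

0.708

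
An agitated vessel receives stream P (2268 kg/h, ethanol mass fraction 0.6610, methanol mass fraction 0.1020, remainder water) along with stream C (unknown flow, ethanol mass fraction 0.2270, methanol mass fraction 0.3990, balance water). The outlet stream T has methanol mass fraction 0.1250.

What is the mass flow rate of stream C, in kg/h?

190.4 kg/h

Let C be the unknown flow. Total out = 2268 + C.
methanol balance: 231.34 + 0.399·C = 0.125·(2268 + C)
(0.399 − 0.125)·C = 0.125×2268 − 231.34 = 52.164
C = 52.164 / 0.274 = 190.38 kg/h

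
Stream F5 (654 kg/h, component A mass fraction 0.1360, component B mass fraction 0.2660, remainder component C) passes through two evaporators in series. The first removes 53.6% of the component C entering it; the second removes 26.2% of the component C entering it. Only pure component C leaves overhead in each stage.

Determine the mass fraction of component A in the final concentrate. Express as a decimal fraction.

0.2241

component C in feed = 654×0.598 = 391.09 kg/h.
After stage 1: component C left = (1−0.536)×391.09 = 181.47; stream total = 444.37 kg/h.
After stage 2: component C left = (1−0.262)×181.47 = 133.92; final concentrate = 396.83 kg/h.
component A fraction = 88.944/396.83 = 0.2241.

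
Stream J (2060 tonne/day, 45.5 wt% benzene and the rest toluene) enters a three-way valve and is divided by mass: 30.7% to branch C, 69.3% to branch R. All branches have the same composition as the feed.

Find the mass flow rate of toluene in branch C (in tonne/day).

344.7 tonne/day

Branch C total = 0.307×2060 = 632.42 tonne/day.
toluene in C = 0.545×632.42 = 344.67 tonne/day.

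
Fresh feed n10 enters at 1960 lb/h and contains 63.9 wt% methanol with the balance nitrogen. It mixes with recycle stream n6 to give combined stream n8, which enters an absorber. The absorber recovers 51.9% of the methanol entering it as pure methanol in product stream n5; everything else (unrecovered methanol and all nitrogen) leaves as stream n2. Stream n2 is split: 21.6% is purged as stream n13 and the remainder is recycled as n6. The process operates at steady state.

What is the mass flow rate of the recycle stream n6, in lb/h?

nitrogen enters only via n10 and leaves only via the purge: 1960×0.361 = 0.216×(nitrogen in n2), and the absorber passes all nitrogen, so nitrogen in n8 = nitrogen in n2 = 3275.7 lb/h.
methanol in n8: m_A = 1960×0.639 + (1−0.216)·(1−0.519)·m_A, so m_A = 1252.4/0.6229 = 2010.7 lb/h.
n2 = (1−0.519)×2010.7 + 3275.7 = 4242.9 lb/h.
Recycle n6 = (1−0.216)×4242.9 = 3326.4 lb/h.

3326 lb/h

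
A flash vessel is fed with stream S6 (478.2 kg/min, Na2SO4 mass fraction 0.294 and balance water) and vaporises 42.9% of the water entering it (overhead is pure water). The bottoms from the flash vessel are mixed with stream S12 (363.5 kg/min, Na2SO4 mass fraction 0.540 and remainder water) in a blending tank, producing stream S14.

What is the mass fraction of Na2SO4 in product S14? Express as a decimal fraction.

0.483

Vapour removed = 0.429×0.706×478.2 = 144.83 kg/min; concentrate = 333.37 kg/min.
Na2SO4 reaching the mixer = 140.59 (from concentrate) + 363.5×0.540 = 336.88 kg/min.
Product flow = 333.37 + 363.5 = 696.87 kg/min; Na2SO4 fraction = 0.483.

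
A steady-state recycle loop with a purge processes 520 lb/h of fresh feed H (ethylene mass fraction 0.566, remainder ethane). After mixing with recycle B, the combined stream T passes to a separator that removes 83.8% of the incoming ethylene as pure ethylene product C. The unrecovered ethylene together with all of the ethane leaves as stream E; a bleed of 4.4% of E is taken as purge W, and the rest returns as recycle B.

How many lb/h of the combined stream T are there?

ethane enters only via H and leaves only via the purge: 520×0.434 = 0.044×(ethane in E), and the separator passes all ethane, so ethane in T = ethane in E = 5129.1 lb/h.
ethylene in T: m_A = 520×0.566 + (1−0.044)·(1−0.838)·m_A, so m_A = 294.32/0.8451 = 348.25 lb/h.
T = 348.25 + 5129.1 = 5477.3 lb/h.

5477 lb/h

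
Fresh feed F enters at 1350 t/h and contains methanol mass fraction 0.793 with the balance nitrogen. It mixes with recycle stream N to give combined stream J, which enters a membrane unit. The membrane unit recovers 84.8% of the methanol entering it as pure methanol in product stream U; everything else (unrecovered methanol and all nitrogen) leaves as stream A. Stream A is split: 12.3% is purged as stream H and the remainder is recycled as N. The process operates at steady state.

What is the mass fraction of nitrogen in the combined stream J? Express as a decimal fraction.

0.648

nitrogen enters only via F and leaves only via the purge: 1350×0.207 = 0.123×(nitrogen in A), and the membrane unit passes all nitrogen, so nitrogen in J = nitrogen in A = 2272 t/h.
methanol in J: m_A = 1350×0.793 + (1−0.123)·(1−0.848)·m_A, so m_A = 1070.5/0.8667 = 1235.2 t/h.
J = 1235.2 + 2272 = 3507.2 t/h.
nitrogen fraction in J = 2272/3507.2 = 0.648.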